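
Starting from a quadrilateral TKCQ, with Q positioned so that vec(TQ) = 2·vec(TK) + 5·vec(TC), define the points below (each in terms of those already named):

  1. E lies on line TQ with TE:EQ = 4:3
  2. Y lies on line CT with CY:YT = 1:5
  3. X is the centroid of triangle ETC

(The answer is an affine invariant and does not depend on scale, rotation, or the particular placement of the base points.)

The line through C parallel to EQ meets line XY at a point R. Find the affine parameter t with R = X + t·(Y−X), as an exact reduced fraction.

t = 4/3

Assign T = (0, 0), K = (1, 0), C = (0, 1), Q = (2, 5) — the answer is frame-independent, so this choice is without loss of generality.
1. E lies on line TQ with TE:EQ = 4:3 ⇒ E = (8/7, 20/7)
2. Y lies on line CT with CY:YT = 1:5 ⇒ Y = (0, 5/6)
3. X is the centroid of triangle ETC ⇒ X = (8/21, 9/7)
through C parallel to EQ: direction (6/7, 15/7); meets XY at R = (-8/63, 43/63)
R = X + t·(Y−X) with t = 4/3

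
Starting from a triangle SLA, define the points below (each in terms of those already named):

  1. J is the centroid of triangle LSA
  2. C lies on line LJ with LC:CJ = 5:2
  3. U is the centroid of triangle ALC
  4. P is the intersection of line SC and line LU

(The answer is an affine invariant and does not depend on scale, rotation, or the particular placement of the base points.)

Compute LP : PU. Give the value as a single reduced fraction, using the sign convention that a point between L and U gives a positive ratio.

LP:PU = 5/2

Assign S = (0, 0), L = (1, 0), A = (0, 1) — the answer is frame-independent, so this choice is without loss of generality.
1. J is the centroid of triangle LSA ⇒ J = (1/3, 1/3)
2. C lies on line LJ with LC:CJ = 5:2 ⇒ C = (11/21, 5/21)
3. U is the centroid of triangle ALC ⇒ U = (32/63, 26/63)
4. P is the intersection of line SC and line LU ⇒ P = (286/441, 130/441)
P = L + t·(U−L) with t = 5/7, so LP:PU = t:(1−t) = 5/7:2/7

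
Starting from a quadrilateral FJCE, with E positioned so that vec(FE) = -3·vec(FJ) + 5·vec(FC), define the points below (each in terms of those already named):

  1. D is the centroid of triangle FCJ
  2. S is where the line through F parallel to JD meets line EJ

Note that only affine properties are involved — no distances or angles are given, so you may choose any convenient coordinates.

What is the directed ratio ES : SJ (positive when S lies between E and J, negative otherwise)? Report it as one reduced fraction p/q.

Set F = (0, 0), J = (1, 0), C = (0, 1), E = (-3, 5); any affine frame gives the same invariant.
1. D is the centroid of triangle FCJ ⇒ D = (1/3, 1/3)
2. S is where the line through F parallel to JD meets line EJ ⇒ S = (5/3, -5/6)
S = E + t·(J−E) with t = 7/6, so ES:SJ = t:(1−t) = 7/6:-1/6

ES:SJ = -7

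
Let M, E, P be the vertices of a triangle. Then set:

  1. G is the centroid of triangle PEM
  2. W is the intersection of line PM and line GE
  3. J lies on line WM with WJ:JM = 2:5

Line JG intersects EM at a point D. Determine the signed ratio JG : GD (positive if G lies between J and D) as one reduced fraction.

Assign M = (0, 0), E = (1, 0), P = (0, 1) — the answer is frame-independent, so this choice is without loss of generality.
1. G is the centroid of triangle PEM ⇒ G = (1/3, 1/3)
2. W is the intersection of line PM and line GE ⇒ W = (0, 1/2)
3. J lies on line WM with WJ:JM = 2:5 ⇒ J = (0, 5/14)
line JG meets EM at D = (5, 0)
G = J + t·(D−J) with t = 1/15, so JG:GD = 1/15:14/15

JG:GD = 1/14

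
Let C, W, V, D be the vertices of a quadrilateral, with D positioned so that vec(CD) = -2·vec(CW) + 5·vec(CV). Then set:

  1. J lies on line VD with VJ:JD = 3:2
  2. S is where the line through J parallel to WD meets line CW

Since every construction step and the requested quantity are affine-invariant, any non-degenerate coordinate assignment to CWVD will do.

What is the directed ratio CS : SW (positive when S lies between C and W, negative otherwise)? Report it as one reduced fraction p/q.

CS:SW = 21/4

Choose coordinates C = (0, 0), W = (1, 0), V = (0, 1), D = (-2, 5).
1. J lies on line VD with VJ:JD = 3:2 ⇒ J = (-6/5, 17/5)
2. S is where the line through J parallel to WD meets line CW ⇒ S = (21/25, 0)
S = C + t·(W−C) with t = 21/25, so CS:SW = t:(1−t) = 21/25:4/25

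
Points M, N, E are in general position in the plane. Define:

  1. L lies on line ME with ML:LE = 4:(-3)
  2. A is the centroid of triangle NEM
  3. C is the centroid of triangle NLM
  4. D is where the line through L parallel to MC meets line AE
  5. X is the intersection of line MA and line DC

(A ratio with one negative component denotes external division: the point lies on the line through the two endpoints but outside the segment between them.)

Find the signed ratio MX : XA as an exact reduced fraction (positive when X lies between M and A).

MX:XA = -8/5

Set M = (0, 0), N = (1, 0), E = (0, 1); any affine frame gives the same invariant.
1. L lies on line ME with ML:LE = 4:(-3) ⇒ L = (0, 4)
2. A is the centroid of triangle NEM ⇒ A = (1/3, 1/3)
3. C is the centroid of triangle NLM ⇒ C = (1/3, 4/3)
4. D is where the line through L parallel to MC meets line AE ⇒ D = (-1/2, 2)
5. X is the intersection of line MA and line DC ⇒ X = (8/9, 8/9)
X = M + t·(A−M) with t = 8/3, so MX:XA = t:(1−t) = 8/3:-5/3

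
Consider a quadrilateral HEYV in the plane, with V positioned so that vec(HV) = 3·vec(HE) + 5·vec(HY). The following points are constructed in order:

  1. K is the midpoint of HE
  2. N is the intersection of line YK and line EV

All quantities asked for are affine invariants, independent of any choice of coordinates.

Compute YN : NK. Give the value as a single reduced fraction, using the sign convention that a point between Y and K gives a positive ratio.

YN:NK = -14/5

Work in coordinates with H = (0, 0), E = (1, 0), Y = (0, 1), V = (3, 5).
1. K is the midpoint of HE ⇒ K = (1/2, 0)
2. N is the intersection of line YK and line EV ⇒ N = (7/9, -5/9)
N = Y + t·(K−Y) with t = 14/9, so YN:NK = t:(1−t) = 14/9:-5/9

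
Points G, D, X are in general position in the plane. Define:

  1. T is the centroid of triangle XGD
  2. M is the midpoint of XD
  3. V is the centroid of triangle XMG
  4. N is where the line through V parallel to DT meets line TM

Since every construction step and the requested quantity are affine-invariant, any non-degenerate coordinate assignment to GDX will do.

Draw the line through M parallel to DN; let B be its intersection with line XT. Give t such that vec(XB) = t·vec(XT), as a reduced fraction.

Work in coordinates with G = (0, 0), D = (1, 0), X = (0, 1).
1. T is the centroid of triangle XGD ⇒ T = (1/3, 1/3)
2. M is the midpoint of XD ⇒ M = (1/2, 1/2)
3. V is the centroid of triangle XMG ⇒ V = (1/6, 1/2)
4. N is where the line through V parallel to DT meets line TM ⇒ N = (7/18, 7/18)
through M parallel to DN: direction (-11/18, 7/18); meets XT at B = (2/15, 11/15)
B = X + t·(T−X) with t = 2/5

t = 2/5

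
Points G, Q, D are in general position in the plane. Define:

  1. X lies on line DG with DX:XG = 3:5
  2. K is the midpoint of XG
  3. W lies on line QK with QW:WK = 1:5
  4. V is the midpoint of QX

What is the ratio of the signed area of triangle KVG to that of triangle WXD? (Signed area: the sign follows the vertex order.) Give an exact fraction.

Assign G = (0, 0), Q = (1, 0), D = (0, 1) — the answer is frame-independent, so this choice is without loss of generality.
1. X lies on line DG with DX:XG = 3:5 ⇒ X = (0, 5/8)
2. K is the midpoint of XG ⇒ K = (0, 5/16)
3. W lies on line QK with QW:WK = 1:5 ⇒ W = (5/6, 5/96)
4. V is the midpoint of QX ⇒ V = (1/2, 5/16)
2·[KVG] = -5/32, 2·[WXD] = -5/16
[KVG]:[WXD] = -5/32:-5/16 = 1/2

[KVG]:[WXD] = 1/2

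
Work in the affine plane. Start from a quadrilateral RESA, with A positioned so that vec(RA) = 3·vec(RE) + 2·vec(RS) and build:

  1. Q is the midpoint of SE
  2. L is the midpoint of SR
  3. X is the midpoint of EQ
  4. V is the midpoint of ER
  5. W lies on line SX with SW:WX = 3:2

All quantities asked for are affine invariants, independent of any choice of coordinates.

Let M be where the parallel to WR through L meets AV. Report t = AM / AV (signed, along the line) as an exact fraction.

t = 39/19

Set R = (0, 0), E = (1, 0), S = (0, 1), A = (3, 2); any affine frame gives the same invariant.
1. Q is the midpoint of SE ⇒ Q = (1/2, 1/2)
2. L is the midpoint of SR ⇒ L = (0, 1/2)
3. X is the midpoint of EQ ⇒ X = (3/4, 1/4)
4. V is the midpoint of ER ⇒ V = (1/2, 0)
5. W lies on line SX with SW:WX = 3:2 ⇒ W = (9/20, 11/20)
through L parallel to WR: direction (-9/20, -11/20); meets AV at M = (-81/38, -40/19)
M = A + t·(V−A) with t = 39/19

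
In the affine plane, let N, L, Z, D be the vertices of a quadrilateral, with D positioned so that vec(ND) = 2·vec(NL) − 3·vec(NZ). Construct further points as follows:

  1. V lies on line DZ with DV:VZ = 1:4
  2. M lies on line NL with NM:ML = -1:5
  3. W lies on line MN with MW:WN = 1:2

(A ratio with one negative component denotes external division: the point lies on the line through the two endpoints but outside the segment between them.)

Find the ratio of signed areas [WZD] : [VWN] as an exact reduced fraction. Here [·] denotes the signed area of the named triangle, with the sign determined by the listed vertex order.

[WZD]:[VWN] = 80/11

Work in coordinates with N = (0, 0), L = (1, 0), Z = (0, 1), D = (2, -3).
1. V lies on line DZ with DV:VZ = 1:4 ⇒ V = (8/5, -11/5)
2. M lies on line NL with NM:ML = -1:5 ⇒ M = (-1/4, 0)
3. W lies on line MN with MW:WN = 1:2 ⇒ W = (-1/6, 0)
2·[WZD] = -8/3, 2·[VWN] = -11/30
[WZD]:[VWN] = -8/3:-11/30 = 80/11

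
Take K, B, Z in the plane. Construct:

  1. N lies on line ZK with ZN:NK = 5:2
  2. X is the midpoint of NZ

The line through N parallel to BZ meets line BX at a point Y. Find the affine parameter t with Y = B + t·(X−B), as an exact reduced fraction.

Set K = (0, 0), B = (1, 0), Z = (0, 1); any affine frame gives the same invariant.
1. N lies on line ZK with ZN:NK = 5:2 ⇒ N = (0, 2/7)
2. X is the midpoint of NZ ⇒ X = (0, 9/14)
through N parallel to BZ: direction (-1, 1); meets BX at Y = (-1, 9/7)
Y = B + t·(X−B) with t = 2

t = 2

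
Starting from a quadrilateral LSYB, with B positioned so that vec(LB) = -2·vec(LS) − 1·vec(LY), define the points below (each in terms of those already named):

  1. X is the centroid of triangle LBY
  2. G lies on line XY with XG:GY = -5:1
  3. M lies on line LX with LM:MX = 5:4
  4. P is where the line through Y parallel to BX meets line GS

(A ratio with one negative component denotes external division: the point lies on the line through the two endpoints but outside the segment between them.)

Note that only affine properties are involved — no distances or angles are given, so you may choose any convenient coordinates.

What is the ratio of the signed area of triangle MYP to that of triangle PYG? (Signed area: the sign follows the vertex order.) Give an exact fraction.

Assign L = (0, 0), S = (1, 0), Y = (0, 1), B = (-2, -1) — the answer is frame-independent, so this choice is without loss of generality.
1. X is the centroid of triangle LBY ⇒ X = (-2/3, 0)
2. G lies on line XY with XG:GY = -5:1 ⇒ G = (1/6, 5/4)
3. M lies on line LX with LM:MX = 5:4 ⇒ M = (-10/27, 0)
4. P is where the line through Y parallel to BX meets line GS ⇒ P = (2/9, 7/6)
2·[MYP] = -13/81, 2·[PYG] = -1/36
[MYP]:[PYG] = -13/81:-1/36 = 52/9

[MYP]:[PYG] = 52/9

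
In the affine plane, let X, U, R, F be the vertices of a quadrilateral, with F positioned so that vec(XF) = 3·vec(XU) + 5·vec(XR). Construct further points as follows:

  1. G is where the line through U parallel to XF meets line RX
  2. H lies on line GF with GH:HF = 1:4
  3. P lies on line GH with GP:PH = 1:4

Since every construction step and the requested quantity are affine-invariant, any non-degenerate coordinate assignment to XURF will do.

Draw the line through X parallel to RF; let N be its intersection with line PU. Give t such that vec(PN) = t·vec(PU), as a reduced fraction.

t = 117/17

Choose coordinates X = (0, 0), U = (1, 0), R = (0, 1), F = (3, 5).
1. G is where the line through U parallel to XF meets line RX ⇒ G = (0, -5/3)
2. H lies on line GF with GH:HF = 1:4 ⇒ H = (3/5, -1/3)
3. P lies on line GH with GP:PH = 1:4 ⇒ P = (3/25, -7/5)
through X parallel to RF: direction (3, 4); meets PU at N = (105/17, 140/17)
N = P + t·(U−P) with t = 117/17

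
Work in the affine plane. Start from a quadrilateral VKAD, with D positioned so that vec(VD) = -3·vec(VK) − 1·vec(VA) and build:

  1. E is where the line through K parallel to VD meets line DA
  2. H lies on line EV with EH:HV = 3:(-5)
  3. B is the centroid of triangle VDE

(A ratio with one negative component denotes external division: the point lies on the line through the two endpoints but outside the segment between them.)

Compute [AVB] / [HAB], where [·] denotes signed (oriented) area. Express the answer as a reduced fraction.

[AVB]:[HAB] = 14/41

Choose coordinates V = (0, 0), K = (1, 0), A = (0, 1), D = (-3, -1).
1. E is where the line through K parallel to VD meets line DA ⇒ E = (-4, -5/3)
2. H lies on line EV with EH:HV = 3:(-5) ⇒ H = (-10, -25/6)
3. B is the centroid of triangle VDE ⇒ B = (-7/3, -8/9)
2·[AVB] = -7/3, 2·[HAB] = -41/6
[AVB]:[HAB] = -7/3:-41/6 = 14/41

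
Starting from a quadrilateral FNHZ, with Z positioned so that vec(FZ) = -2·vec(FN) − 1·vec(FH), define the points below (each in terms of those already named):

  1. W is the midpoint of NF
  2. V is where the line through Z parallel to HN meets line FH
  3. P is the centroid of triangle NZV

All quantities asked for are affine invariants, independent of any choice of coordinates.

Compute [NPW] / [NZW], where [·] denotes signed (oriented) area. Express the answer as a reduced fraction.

[NPW]:[NZW] = 4/3

Set F = (0, 0), N = (1, 0), H = (0, 1), Z = (-2, -1); any affine frame gives the same invariant.
1. W is the midpoint of NF ⇒ W = (1/2, 0)
2. V is where the line through Z parallel to HN meets line FH ⇒ V = (0, -3)
3. P is the centroid of triangle NZV ⇒ P = (-1/3, -4/3)
2·[NPW] = -2/3, 2·[NZW] = -1/2
[NPW]:[NZW] = -2/3:-1/2 = 4/3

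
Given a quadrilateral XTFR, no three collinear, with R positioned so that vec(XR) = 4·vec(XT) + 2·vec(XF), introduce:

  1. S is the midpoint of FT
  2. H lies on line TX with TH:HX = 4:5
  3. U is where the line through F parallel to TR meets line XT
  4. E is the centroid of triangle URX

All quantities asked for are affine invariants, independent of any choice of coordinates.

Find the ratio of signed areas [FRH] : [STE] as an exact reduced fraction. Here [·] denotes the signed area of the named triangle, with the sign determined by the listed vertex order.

[FRH]:[STE] = -164/9

Assign X = (0, 0), T = (1, 0), F = (0, 1), R = (4, 2) — the answer is frame-independent, so this choice is without loss of generality.
1. S is the midpoint of FT ⇒ S = (1/2, 1/2)
2. H lies on line TX with TH:HX = 4:5 ⇒ H = (5/9, 0)
3. U is where the line through F parallel to TR meets line XT ⇒ U = (-3/2, 0)
4. E is the centroid of triangle URX ⇒ E = (5/6, 2/3)
2·[FRH] = -41/9, 2·[STE] = 1/4
[FRH]:[STE] = -41/9:1/4 = -164/9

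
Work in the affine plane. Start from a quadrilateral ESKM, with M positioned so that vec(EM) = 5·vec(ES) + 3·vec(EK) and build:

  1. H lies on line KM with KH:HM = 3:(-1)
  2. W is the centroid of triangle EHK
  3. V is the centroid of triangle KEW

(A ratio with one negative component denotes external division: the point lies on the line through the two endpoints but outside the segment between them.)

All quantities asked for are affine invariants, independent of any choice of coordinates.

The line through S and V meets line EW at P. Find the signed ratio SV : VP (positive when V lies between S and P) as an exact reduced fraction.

Work in coordinates with E = (0, 0), S = (1, 0), K = (0, 1), M = (5, 3).
1. H lies on line KM with KH:HM = 3:(-1) ⇒ H = (15/2, 4)
2. W is the centroid of triangle EHK ⇒ W = (5/2, 5/3)
3. V is the centroid of triangle KEW ⇒ V = (5/6, 8/9)
line SV meets EW at P = (8/9, 16/27)
V = S + t·(P−S) with t = 3/2, so SV:VP = 3/2:-1/2

SV:VP = -3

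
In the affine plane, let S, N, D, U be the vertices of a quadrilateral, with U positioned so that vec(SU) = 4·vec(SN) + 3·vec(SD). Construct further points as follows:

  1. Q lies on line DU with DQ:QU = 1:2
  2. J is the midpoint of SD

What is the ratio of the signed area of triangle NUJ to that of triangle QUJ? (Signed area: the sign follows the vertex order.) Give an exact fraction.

[NUJ]:[QUJ] = -27/8

Set S = (0, 0), N = (1, 0), D = (0, 1), U = (4, 3); any affine frame gives the same invariant.
1. Q lies on line DU with DQ:QU = 1:2 ⇒ Q = (4/3, 5/3)
2. J is the midpoint of SD ⇒ J = (0, 1/2)
2·[NUJ] = 9/2, 2·[QUJ] = -4/3
[NUJ]:[QUJ] = 9/2:-4/3 = -27/8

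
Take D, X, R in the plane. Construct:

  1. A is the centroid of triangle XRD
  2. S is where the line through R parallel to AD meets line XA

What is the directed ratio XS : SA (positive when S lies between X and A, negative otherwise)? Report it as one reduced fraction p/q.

Work in coordinates with D = (0, 0), X = (1, 0), R = (0, 1).
1. A is the centroid of triangle XRD ⇒ A = (1/3, 1/3)
2. S is where the line through R parallel to AD meets line XA ⇒ S = (-1/3, 2/3)
S = X + t·(A−X) with t = 2, so XS:SA = t:(1−t) = 2:-1

XS:SA = -2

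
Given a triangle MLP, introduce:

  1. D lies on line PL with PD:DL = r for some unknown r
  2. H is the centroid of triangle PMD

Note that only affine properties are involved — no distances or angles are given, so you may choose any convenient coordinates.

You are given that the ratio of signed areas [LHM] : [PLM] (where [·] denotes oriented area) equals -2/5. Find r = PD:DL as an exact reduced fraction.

r = 4

Choose coordinates M = (0, 0), L = (1, 0), P = (0, 1).
1. With PD:DL = r, write λ = r/(r+1) so D = P + λ·(L−P); D is affine-linear in λ
2. H is the centroid of triangle PMD ⇒ H is an affine combination of earlier points and hence also affine-linear in λ
Every point depending on D is an affine combination of D and λ-independent points, so each such coordinate is linear in λ; the λ² term in each signed area is a multiple of (L−P)×(L−P) = 0, so 2·[LHM] and 2·[PLM] are each linear in λ. Evaluating at λ=0 and λ=1:
  2·[LHM] = -1/3·λ + 2/3,   2·[PLM] = -1
So [LHM]:[PLM] = (-1/3·λ + 2/3) / (-1). Setting this equal to -2/5:
  -1/3·λ + 2/3 = -2/5·(-1)  ⇒  λ = 4/5
Then r = λ/(1−λ) = (4/5)/(1/5) = 4. Check: with r = 4, D = (4/5, 1/5) and [LHM]:[PLM] = -2/5 as required.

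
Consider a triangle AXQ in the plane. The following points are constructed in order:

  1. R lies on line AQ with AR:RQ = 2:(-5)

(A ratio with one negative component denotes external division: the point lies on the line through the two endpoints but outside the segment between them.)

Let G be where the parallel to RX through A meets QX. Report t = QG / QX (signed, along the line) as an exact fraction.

t = 3/5

Work in coordinates with A = (0, 0), X = (1, 0), Q = (0, 1).
1. R lies on line AQ with AR:RQ = 2:(-5) ⇒ R = (0, -2/3)
through A parallel to RX: direction (1, 2/3); meets QX at G = (3/5, 2/5)
G = Q + t·(X−Q) with t = 3/5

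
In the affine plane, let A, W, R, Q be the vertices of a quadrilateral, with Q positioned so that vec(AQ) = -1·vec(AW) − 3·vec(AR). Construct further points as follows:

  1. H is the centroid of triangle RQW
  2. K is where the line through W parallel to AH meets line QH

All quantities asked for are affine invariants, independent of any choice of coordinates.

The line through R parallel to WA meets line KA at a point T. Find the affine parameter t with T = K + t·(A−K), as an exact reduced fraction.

t = 2/5

Assign A = (0, 0), W = (1, 0), R = (0, 1), Q = (-1, -3) — the answer is frame-independent, so this choice is without loss of generality.
1. H is the centroid of triangle RQW ⇒ H = (0, -2/3)
2. K is where the line through W parallel to AH meets line QH ⇒ K = (1, 5/3)
through R parallel to WA: direction (-1, 0); meets KA at T = (3/5, 1)
T = K + t·(A−K) with t = 2/5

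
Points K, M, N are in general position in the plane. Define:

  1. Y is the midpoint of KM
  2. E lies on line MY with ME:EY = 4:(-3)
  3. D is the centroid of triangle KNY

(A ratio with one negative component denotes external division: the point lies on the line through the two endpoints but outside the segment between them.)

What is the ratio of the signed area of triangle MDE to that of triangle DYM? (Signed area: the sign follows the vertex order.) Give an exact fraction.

[MDE]:[DYM] = 4

Choose coordinates K = (0, 0), M = (1, 0), N = (0, 1).
1. Y is the midpoint of KM ⇒ Y = (1/2, 0)
2. E lies on line MY with ME:EY = 4:(-3) ⇒ E = (-1, 0)
3. D is the centroid of triangle KNY ⇒ D = (1/6, 1/3)
2·[MDE] = 2/3, 2·[DYM] = 1/6
[MDE]:[DYM] = 2/3:1/6 = 4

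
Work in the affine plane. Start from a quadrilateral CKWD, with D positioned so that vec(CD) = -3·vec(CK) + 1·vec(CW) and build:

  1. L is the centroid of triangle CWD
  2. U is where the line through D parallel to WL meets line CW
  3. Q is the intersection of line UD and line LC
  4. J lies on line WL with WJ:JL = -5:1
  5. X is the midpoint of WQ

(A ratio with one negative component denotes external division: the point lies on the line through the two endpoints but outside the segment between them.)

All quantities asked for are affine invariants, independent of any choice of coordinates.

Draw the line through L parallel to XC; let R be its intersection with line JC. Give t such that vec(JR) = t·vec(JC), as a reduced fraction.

t = 3/7

Work in coordinates with C = (0, 0), K = (1, 0), W = (0, 1), D = (-3, 1).
1. L is the centroid of triangle CWD ⇒ L = (-1, 2/3)
2. U is where the line through D parallel to WL meets line CW ⇒ U = (0, 2)
3. Q is the intersection of line UD and line LC ⇒ Q = (-2, 4/3)
4. J lies on line WL with WJ:JL = -5:1 ⇒ J = (-5/4, 7/12)
5. X is the midpoint of WQ ⇒ X = (-1, 7/6)
through L parallel to XC: direction (1, -7/6); meets JC at R = (-5/7, 1/3)
R = J + t·(C−J) with t = 3/7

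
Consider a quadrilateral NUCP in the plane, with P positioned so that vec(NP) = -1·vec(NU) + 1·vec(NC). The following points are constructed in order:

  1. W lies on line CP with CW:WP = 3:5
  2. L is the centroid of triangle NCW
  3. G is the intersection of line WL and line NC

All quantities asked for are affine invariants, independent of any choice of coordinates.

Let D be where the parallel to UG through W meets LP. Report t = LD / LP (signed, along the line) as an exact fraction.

t = -2

Work in coordinates with N = (0, 0), U = (1, 0), C = (0, 1), P = (-1, 1).
1. W lies on line CP with CW:WP = 3:5 ⇒ W = (-3/8, 1)
2. L is the centroid of triangle NCW ⇒ L = (-1/8, 2/3)
3. G is the intersection of line WL and line NC ⇒ G = (0, 1/2)
through W parallel to UG: direction (-1, 1/2); meets LP at D = (13/8, 0)
D = L + t·(P−L) with t = -2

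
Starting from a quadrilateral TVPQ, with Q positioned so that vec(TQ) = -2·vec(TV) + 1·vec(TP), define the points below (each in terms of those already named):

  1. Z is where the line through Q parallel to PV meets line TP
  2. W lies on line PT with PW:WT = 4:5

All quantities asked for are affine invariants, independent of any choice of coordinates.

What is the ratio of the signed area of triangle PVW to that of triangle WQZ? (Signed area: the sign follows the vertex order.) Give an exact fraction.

[PVW]:[WQZ] = -1/7

Choose coordinates T = (0, 0), V = (1, 0), P = (0, 1), Q = (-2, 1).
1. Z is where the line through Q parallel to PV meets line TP ⇒ Z = (0, -1)
2. W lies on line PT with PW:WT = 4:5 ⇒ W = (0, 5/9)
2·[PVW] = -4/9, 2·[WQZ] = 28/9
[PVW]:[WQZ] = -4/9:28/9 = -1/7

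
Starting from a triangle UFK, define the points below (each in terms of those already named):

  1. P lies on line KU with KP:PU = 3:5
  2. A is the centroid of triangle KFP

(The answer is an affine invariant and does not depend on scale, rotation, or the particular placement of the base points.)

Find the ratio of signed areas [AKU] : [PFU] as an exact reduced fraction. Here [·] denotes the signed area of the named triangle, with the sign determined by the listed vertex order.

[AKU]:[PFU] = -8/15

Assign U = (0, 0), F = (1, 0), K = (0, 1) — the answer is frame-independent, so this choice is without loss of generality.
1. P lies on line KU with KP:PU = 3:5 ⇒ P = (0, 5/8)
2. A is the centroid of triangle KFP ⇒ A = (1/3, 13/24)
2·[AKU] = 1/3, 2·[PFU] = -5/8
[AKU]:[PFU] = 1/3:-5/8 = -8/15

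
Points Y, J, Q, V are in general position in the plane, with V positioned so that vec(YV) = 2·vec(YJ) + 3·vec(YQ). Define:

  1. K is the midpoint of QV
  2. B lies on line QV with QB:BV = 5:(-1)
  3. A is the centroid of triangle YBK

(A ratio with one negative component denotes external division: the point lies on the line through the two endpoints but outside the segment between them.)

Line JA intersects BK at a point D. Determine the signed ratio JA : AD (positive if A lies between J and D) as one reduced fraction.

Work in coordinates with Y = (0, 0), J = (1, 0), Q = (0, 1), V = (2, 3).
1. K is the midpoint of QV ⇒ K = (1, 2)
2. B lies on line QV with QB:BV = 5:(-1) ⇒ B = (5/2, 7/2)
3. A is the centroid of triangle YBK ⇒ A = (7/6, 11/6)
line JA meets BK at D = (6/5, 11/5)
A = J + t·(D−J) with t = 5/6, so JA:AD = 5/6:1/6

JA:AD = 5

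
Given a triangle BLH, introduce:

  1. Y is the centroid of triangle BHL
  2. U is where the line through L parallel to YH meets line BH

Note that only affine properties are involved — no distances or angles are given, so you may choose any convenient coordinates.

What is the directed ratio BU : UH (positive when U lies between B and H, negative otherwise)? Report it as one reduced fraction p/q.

BU:UH = -2

Work in coordinates with B = (0, 0), L = (1, 0), H = (0, 1).
1. Y is the centroid of triangle BHL ⇒ Y = (1/3, 1/3)
2. U is where the line through L parallel to YH meets line BH ⇒ U = (0, 2)
U = B + t·(H−B) with t = 2, so BU:UH = t:(1−t) = 2:-1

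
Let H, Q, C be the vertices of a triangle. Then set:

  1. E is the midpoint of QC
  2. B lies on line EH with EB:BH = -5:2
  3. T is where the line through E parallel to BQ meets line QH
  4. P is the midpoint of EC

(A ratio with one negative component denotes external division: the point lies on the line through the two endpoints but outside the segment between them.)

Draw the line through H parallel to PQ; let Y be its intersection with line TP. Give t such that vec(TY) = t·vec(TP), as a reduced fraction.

t = 3/5

Choose coordinates H = (0, 0), Q = (1, 0), C = (0, 1).
1. E is the midpoint of QC ⇒ E = (1/2, 1/2)
2. B lies on line EH with EB:BH = -5:2 ⇒ B = (-1/3, -1/3)
3. T is where the line through E parallel to BQ meets line QH ⇒ T = (-3/2, 0)
4. P is the midpoint of EC ⇒ P = (1/4, 3/4)
through H parallel to PQ: direction (3/4, -3/4); meets TP at Y = (-9/20, 9/20)
Y = T + t·(P−T) with t = 3/5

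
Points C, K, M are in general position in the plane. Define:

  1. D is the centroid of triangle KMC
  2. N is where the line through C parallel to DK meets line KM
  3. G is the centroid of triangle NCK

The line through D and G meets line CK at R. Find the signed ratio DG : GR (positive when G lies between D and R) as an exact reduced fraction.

DG:GR = -2

Work in coordinates with C = (0, 0), K = (1, 0), M = (0, 1).
1. D is the centroid of triangle KMC ⇒ D = (1/3, 1/3)
2. N is where the line through C parallel to DK meets line KM ⇒ N = (2, -1)
3. G is the centroid of triangle NCK ⇒ G = (1, -1/3)
line DG meets CK at R = (2/3, 0)
G = D + t·(R−D) with t = 2, so DG:GR = 2:-1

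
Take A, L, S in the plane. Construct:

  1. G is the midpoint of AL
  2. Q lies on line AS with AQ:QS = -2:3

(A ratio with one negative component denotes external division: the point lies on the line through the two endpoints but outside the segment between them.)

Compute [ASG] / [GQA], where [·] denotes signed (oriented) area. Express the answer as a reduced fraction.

Assign A = (0, 0), L = (1, 0), S = (0, 1) — the answer is frame-independent, so this choice is without loss of generality.
1. G is the midpoint of AL ⇒ G = (1/2, 0)
2. Q lies on line AS with AQ:QS = -2:3 ⇒ Q = (0, -2)
2·[ASG] = -1/2, 2·[GQA] = -1
[ASG]:[GQA] = -1/2:-1 = 1/2

[ASG]:[GQA] = 1/2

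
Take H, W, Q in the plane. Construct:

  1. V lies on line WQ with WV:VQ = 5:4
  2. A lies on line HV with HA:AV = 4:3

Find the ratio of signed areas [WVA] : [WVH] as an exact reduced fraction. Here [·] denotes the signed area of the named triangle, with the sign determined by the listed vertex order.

[WVA]:[WVH] = 3/7

Assign H = (0, 0), W = (1, 0), Q = (0, 1) — the answer is frame-independent, so this choice is without loss of generality.
1. V lies on line WQ with WV:VQ = 5:4 ⇒ V = (4/9, 5/9)
2. A lies on line HV with HA:AV = 4:3 ⇒ A = (16/63, 20/63)
2·[WVA] = 5/21, 2·[WVH] = 5/9
[WVA]:[WVH] = 5/21:5/9 = 3/7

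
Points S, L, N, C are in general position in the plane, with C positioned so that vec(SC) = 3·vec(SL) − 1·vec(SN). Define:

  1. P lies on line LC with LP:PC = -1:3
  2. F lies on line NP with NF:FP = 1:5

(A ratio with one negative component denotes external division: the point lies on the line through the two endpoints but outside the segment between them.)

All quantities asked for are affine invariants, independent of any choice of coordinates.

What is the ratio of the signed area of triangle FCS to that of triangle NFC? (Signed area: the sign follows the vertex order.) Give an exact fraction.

Set S = (0, 0), L = (1, 0), N = (0, 1), C = (3, -1); any affine frame gives the same invariant.
1. P lies on line LC with LP:PC = -1:3 ⇒ P = (0, 1/2)
2. F lies on line NP with NF:FP = 1:5 ⇒ F = (0, 11/12)
2·[FCS] = -11/4, 2·[NFC] = 1/4
[FCS]:[NFC] = -11/4:1/4 = -11

[FCS]:[NFC] = -11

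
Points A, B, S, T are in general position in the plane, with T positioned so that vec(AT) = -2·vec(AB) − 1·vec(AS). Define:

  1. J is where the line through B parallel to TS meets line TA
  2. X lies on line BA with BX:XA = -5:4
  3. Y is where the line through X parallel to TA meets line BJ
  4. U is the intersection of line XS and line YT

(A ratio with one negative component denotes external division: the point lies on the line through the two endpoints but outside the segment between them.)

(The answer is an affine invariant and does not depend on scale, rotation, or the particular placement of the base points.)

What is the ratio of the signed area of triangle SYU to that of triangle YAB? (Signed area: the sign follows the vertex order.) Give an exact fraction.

Set A = (0, 0), B = (1, 0), S = (0, 1), T = (-2, -1); any affine frame gives the same invariant.
1. J is where the line through B parallel to TS meets line TA ⇒ J = (2, 1)
2. X lies on line BA with BX:XA = -5:4 ⇒ X = (-4, 0)
3. Y is where the line through X parallel to TA meets line BJ ⇒ Y = (6, 5)
4. U is the intersection of line XS and line YT ⇒ U = (1, 5/4)
2·[SYU] = -5/2, 2·[YAB] = 5
[SYU]:[YAB] = -5/2:5 = -1/2

[SYU]:[YAB] = -1/2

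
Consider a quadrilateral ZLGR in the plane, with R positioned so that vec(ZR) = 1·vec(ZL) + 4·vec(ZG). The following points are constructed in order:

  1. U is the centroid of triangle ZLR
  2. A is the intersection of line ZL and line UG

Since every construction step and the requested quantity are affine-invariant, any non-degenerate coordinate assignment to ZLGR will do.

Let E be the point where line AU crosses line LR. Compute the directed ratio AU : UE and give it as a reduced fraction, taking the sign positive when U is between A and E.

Choose coordinates Z = (0, 0), L = (1, 0), G = (0, 1), R = (1, 4).
1. U is the centroid of triangle ZLR ⇒ U = (2/3, 4/3)
2. A is the intersection of line ZL and line UG ⇒ A = (-2, 0)
line AU meets LR at E = (1, 3/2)
U = A + t·(E−A) with t = 8/9, so AU:UE = 8/9:1/9

AU:UE = 8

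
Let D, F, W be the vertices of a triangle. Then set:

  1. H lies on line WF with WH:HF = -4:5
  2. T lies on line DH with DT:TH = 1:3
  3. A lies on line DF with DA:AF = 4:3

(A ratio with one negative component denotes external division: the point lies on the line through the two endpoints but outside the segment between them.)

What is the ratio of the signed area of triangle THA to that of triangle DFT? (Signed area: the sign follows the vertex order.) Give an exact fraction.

[THA]:[DFT] = -12/7

Work in coordinates with D = (0, 0), F = (1, 0), W = (0, 1).
1. H lies on line WF with WH:HF = -4:5 ⇒ H = (-4, 5)
2. T lies on line DH with DT:TH = 1:3 ⇒ T = (-1, 5/4)
3. A lies on line DF with DA:AF = 4:3 ⇒ A = (4/7, 0)
2·[THA] = -15/7, 2·[DFT] = 5/4
[THA]:[DFT] = -15/7:5/4 = -12/7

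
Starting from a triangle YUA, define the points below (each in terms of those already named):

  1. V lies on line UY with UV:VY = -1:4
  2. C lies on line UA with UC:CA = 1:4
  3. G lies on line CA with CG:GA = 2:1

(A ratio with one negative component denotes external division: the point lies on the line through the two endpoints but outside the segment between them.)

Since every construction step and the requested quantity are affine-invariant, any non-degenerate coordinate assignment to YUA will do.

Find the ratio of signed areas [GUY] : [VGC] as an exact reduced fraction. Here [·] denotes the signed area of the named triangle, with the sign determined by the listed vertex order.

[GUY]:[VGC] = -33/8

Choose coordinates Y = (0, 0), U = (1, 0), A = (0, 1).
1. V lies on line UY with UV:VY = -1:4 ⇒ V = (4/3, 0)
2. C lies on line UA with UC:CA = 1:4 ⇒ C = (4/5, 1/5)
3. G lies on line CA with CG:GA = 2:1 ⇒ G = (4/15, 11/15)
2·[GUY] = -11/15, 2·[VGC] = 8/45
[GUY]:[VGC] = -11/15:8/45 = -33/8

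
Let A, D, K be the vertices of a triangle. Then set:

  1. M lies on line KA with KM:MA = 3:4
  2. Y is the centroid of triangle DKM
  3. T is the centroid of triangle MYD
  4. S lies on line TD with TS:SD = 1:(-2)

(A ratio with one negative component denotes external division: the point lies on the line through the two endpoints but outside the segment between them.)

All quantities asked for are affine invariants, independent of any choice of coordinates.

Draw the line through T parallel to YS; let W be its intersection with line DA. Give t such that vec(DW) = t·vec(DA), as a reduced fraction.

t = -3/13

Choose coordinates A = (0, 0), D = (1, 0), K = (0, 1).
1. M lies on line KA with KM:MA = 3:4 ⇒ M = (0, 4/7)
2. Y is the centroid of triangle DKM ⇒ Y = (1/3, 11/21)
3. T is the centroid of triangle MYD ⇒ T = (4/9, 23/63)
4. S lies on line TD with TS:SD = 1:(-2) ⇒ S = (-1/9, 46/63)
through T parallel to YS: direction (-4/9, 13/63); meets DA at W = (16/13, 0)
W = D + t·(A−D) with t = -3/13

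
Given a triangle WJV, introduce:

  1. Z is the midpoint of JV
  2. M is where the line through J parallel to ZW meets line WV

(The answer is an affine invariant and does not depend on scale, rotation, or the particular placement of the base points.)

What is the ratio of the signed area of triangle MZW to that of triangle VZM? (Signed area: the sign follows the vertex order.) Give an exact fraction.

[MZW]:[VZM] = -1/2

Choose coordinates W = (0, 0), J = (1, 0), V = (0, 1).
1. Z is the midpoint of JV ⇒ Z = (1/2, 1/2)
2. M is where the line through J parallel to ZW meets line WV ⇒ M = (0, -1)
2·[MZW] = 1/2, 2·[VZM] = -1
[MZW]:[VZM] = 1/2:-1 = -1/2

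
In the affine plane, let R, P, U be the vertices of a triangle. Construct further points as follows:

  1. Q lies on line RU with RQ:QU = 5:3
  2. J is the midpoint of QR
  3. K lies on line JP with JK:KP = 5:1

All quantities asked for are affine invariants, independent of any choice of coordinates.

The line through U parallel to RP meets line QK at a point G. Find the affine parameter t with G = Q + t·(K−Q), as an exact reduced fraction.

Set R = (0, 0), P = (1, 0), U = (0, 1); any affine frame gives the same invariant.
1. Q lies on line RU with RQ:QU = 5:3 ⇒ Q = (0, 5/8)
2. J is the midpoint of QR ⇒ J = (0, 5/16)
3. K lies on line JP with JK:KP = 5:1 ⇒ K = (5/6, 5/96)
through U parallel to RP: direction (1, 0); meets QK at G = (-6/11, 1)
G = Q + t·(K−Q) with t = -36/55

t = -36/55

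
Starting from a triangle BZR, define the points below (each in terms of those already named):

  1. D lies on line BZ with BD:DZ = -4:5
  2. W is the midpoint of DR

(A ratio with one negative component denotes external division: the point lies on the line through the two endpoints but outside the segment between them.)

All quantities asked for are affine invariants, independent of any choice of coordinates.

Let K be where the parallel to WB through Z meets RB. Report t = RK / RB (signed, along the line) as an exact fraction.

Assign B = (0, 0), Z = (1, 0), R = (0, 1) — the answer is frame-independent, so this choice is without loss of generality.
1. D lies on line BZ with BD:DZ = -4:5 ⇒ D = (-4, 0)
2. W is the midpoint of DR ⇒ W = (-2, 1/2)
through Z parallel to WB: direction (2, -1/2); meets RB at K = (0, 1/4)
K = R + t·(B−R) with t = 3/4

t = 3/4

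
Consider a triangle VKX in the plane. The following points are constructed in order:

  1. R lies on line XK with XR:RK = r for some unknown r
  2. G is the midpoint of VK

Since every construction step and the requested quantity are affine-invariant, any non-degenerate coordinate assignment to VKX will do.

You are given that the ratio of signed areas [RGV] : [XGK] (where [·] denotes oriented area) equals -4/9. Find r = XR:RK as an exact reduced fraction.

Assign V = (0, 0), K = (1, 0), X = (0, 1) — the answer is frame-independent, so this choice is without loss of generality.
1. With XR:RK = r, write λ = r/(r+1) so R = X + λ·(K−X); R is affine-linear in λ
2. G is the midpoint of VK ⇒ G = (1/2, 0)
Every point depending on R is an affine combination of R and λ-independent points, so each such coordinate is linear in λ; the λ² term in each signed area is a multiple of (K−X)×(K−X) = 0, so 2·[RGV] and 2·[XGK] are each linear in λ. Evaluating at λ=0 and λ=1:
  2·[RGV] = 1/2·λ − 1/2,   2·[XGK] = 1/2
So [RGV]:[XGK] = (1/2·λ − 1/2) / (1/2). Setting this equal to -4/9:
  1/2·λ − 1/2 = -4/9·(1/2)  ⇒  λ = 5/9
Then r = λ/(1−λ) = (5/9)/(4/9) = 5/4. Check: with r = 5/4, R = (5/9, 4/9) and [RGV]:[XGK] = -4/9 as required.

r = 5/4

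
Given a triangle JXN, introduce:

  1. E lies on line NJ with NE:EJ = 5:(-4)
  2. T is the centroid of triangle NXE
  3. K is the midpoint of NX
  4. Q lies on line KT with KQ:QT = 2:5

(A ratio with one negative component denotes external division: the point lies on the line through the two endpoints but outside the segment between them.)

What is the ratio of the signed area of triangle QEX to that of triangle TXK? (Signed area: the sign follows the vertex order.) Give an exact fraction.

[QEX]:[TXK] = 19/7

Assign J = (0, 0), X = (1, 0), N = (0, 1) — the answer is frame-independent, so this choice is without loss of generality.
1. E lies on line NJ with NE:EJ = 5:(-4) ⇒ E = (0, -4)
2. T is the centroid of triangle NXE ⇒ T = (1/3, -1)
3. K is the midpoint of NX ⇒ K = (1/2, 1/2)
4. Q lies on line KT with KQ:QT = 2:5 ⇒ Q = (19/42, 1/14)
2·[QEX] = 95/42, 2·[TXK] = 5/6
[QEX]:[TXK] = 95/42:5/6 = 19/7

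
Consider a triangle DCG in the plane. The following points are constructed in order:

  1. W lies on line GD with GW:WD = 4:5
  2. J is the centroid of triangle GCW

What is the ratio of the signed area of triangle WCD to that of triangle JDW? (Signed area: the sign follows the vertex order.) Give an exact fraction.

Work in coordinates with D = (0, 0), C = (1, 0), G = (0, 1).
1. W lies on line GD with GW:WD = 4:5 ⇒ W = (0, 5/9)
2. J is the centroid of triangle GCW ⇒ J = (1/3, 14/27)
2·[WCD] = -5/9, 2·[JDW] = -5/27
[WCD]:[JDW] = -5/9:-5/27 = 3

[WCD]:[JDW] = 3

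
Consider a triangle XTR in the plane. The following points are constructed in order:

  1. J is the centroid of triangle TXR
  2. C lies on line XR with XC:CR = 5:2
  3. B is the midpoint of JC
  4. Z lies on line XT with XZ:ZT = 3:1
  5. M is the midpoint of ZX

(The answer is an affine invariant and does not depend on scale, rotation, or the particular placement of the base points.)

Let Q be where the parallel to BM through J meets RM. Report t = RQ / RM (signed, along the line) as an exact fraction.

Work in coordinates with X = (0, 0), T = (1, 0), R = (0, 1).
1. J is the centroid of triangle TXR ⇒ J = (1/3, 1/3)
2. C lies on line XR with XC:CR = 5:2 ⇒ C = (0, 5/7)
3. B is the midpoint of JC ⇒ B = (1/6, 11/21)
4. Z lies on line XT with XZ:ZT = 3:1 ⇒ Z = (3/4, 0)
5. M is the midpoint of ZX ⇒ M = (3/8, 0)
through J parallel to BM: direction (5/24, -11/21); meets RM at Q = (-9/8, 4)
Q = R + t·(M−R) with t = -3

t = -3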